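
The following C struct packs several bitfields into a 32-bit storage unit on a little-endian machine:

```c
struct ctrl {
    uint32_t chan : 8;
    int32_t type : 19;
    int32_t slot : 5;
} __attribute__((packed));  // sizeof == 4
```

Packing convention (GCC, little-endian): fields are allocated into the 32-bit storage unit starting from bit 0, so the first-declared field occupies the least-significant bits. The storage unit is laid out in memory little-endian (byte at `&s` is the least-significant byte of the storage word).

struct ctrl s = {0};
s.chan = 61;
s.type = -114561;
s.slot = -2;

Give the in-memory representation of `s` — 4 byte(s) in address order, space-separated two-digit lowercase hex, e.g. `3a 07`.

chan:8 = 61 → 0x3d << 0 → word 0x0000003d
type:19 = -114561 → 0x6407f << 8 → word 0x06407f3d
slot:5 = -2 → 0x1e << 27 → word 0xf6407f3d
word = 0xf6407f3d → little-endian bytes:
  [0]=0x3d  [1]=0x7f  [2]=0x40  [3]=0xf6

3d 7f 40 f6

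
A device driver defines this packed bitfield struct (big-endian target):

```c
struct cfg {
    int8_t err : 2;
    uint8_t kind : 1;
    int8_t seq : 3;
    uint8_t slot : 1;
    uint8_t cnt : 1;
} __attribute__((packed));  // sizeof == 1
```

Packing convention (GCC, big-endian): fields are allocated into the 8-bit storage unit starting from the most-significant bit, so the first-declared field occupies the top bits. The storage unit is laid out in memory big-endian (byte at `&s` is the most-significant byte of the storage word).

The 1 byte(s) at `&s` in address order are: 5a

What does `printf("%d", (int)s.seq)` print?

[0]=0x5a (big-endian) → word 0x5a
err [6+:2] = (word>>6) & 0x3 = 1
kind [5+:1] = (word>>5) & 0x1 = 0
seq [2+:3] = (word>>2) & 0x7 = 6  ←
slot [1+:1] = (word>>1) & 0x1 = 1
cnt [0+:1] = (word>>0) & 0x1 = 0
seq signed 3b, MSB=1: 6 - 8 = -2

-2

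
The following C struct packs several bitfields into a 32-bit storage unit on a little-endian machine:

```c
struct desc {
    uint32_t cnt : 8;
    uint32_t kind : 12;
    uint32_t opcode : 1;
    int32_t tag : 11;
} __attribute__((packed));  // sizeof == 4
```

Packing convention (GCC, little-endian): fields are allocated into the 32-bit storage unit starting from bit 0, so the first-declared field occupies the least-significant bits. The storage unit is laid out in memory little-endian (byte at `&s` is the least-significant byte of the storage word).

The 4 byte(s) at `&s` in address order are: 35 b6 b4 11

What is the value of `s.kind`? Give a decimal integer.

1206

[0]=0x35 [1]=0xb6 [2]=0xb4 [3]=0x11 (little-endian) → word 0x11b4b635
cnt [0+:8] = (word>>0) & 0xff = 53
kind [8+:12] = (word>>8) & 0xfff = 1206  ←
opcode [20+:1] = (word>>20) & 0x1 = 1
tag [21+:11] = (word>>21) & 0x7ff = 141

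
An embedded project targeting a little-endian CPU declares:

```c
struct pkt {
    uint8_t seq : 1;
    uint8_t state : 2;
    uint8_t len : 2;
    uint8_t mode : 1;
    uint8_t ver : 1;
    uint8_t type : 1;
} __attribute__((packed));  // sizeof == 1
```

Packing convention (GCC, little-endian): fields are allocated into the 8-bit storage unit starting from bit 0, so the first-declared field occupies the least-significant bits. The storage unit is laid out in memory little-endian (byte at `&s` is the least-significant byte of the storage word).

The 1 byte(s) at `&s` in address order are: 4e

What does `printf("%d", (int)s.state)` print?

[0]=0x4e (little-endian) → word 0x4e
seq:1 @ bit 0 → (0x4e>>0)&0x1 = 0x0
state:2 @ bit 1 → (0x4e>>1)&0x3 = 0x3  ←
len:2 @ bit 3 → (0x4e>>3)&0x3 = 0x1
mode:1 @ bit 5 → (0x4e>>5)&0x1 = 0x0
ver:1 @ bit 6 → (0x4e>>6)&0x1 = 0x1
type:1 @ bit 7 → (0x4e>>7)&0x1 = 0x0

3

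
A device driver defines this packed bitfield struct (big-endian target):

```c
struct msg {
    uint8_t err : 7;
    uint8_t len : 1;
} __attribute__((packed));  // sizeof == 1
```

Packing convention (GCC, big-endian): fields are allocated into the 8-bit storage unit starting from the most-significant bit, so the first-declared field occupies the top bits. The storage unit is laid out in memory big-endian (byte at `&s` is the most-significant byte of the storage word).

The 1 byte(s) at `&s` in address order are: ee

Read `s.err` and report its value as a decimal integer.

119

[0]=0xee (big-endian) → word 0xee
err [1+:7] = (word>>1) & 0x7f = 119  ←
len [0+:1] = (word>>0) & 0x1 = 0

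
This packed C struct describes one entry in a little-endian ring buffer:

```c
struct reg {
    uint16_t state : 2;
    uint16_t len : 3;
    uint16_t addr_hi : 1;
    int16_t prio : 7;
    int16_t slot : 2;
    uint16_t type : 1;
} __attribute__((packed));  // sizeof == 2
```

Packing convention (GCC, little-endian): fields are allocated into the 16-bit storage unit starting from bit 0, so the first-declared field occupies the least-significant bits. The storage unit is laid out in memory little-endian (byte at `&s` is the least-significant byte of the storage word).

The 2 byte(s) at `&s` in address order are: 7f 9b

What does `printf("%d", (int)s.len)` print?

7

[0]=0x7f [1]=0x9b (little-endian) → word 0x9b7f
state:2 @ bit 0 → (0x9b7f>>0)&0x3 = 0x3
len:3 @ bit 2 → (0x9b7f>>2)&0x7 = 0x7  ←
addr_hi:1 @ bit 5 → (0x9b7f>>5)&0x1 = 0x1
prio:7 @ bit 6 → (0x9b7f>>6)&0x7f = 0x6d
slot:2 @ bit 13 → (0x9b7f>>13)&0x3 = 0x0
type:1 @ bit 15 → (0x9b7f>>15)&0x1 = 0x1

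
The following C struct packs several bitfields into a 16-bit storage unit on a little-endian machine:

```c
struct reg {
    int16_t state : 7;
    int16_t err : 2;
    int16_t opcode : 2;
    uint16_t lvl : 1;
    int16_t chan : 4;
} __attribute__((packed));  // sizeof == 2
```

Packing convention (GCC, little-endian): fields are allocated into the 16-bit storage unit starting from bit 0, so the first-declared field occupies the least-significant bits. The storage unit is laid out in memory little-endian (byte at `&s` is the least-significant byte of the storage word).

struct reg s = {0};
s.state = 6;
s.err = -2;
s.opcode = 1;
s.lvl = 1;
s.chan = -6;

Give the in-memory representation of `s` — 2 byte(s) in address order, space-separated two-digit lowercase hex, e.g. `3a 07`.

06 ab

state:7 = 6 → 0x6 << 0 → word 0x0006
err:2 = -2 → 0x2 << 7 → word 0x0106
opcode:2 = 1 → 0x1 << 9 → word 0x0306
lvl:1 = 1 → 0x1 << 11 → word 0x0b06
chan:4 = -6 → 0xa << 12 → word 0xab06
word = 0xab06 → little-endian bytes:
  [0]=0x06  [1]=0xab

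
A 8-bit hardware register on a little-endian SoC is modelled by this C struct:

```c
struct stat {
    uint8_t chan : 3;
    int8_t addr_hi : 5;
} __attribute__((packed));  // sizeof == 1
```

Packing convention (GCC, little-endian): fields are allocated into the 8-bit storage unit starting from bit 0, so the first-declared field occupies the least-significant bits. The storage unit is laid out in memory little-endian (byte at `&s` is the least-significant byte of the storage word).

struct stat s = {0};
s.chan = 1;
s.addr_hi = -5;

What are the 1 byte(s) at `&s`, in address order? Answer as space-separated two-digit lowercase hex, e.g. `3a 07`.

[0+:3] chan=1 & 0x7 = 0x1; word=0x01
[3+:5] addr_hi=-5 & 0x1f = 0x1b; word=0xd9
word = 0xd9 → little-endian bytes:
  [0]=0xd9

d9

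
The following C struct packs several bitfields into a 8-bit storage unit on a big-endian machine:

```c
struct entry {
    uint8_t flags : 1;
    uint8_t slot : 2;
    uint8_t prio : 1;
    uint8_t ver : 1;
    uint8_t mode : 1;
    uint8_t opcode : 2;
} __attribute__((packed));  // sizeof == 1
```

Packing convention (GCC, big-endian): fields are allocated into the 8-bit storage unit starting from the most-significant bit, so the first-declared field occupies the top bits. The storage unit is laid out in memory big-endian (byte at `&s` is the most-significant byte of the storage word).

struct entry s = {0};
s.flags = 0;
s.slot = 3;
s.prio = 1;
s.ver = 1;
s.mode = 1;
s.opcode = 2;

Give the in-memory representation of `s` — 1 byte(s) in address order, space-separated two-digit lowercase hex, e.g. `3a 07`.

[7+:1] flags=0 & 0x1 = 0x0; word=0x00
[5+:2] slot=3 & 0x3 = 0x3; word=0x60
[4+:1] prio=1 & 0x1 = 0x1; word=0x70
[3+:1] ver=1 & 0x1 = 0x1; word=0x78
[2+:1] mode=1 & 0x1 = 0x1; word=0x7c
[0+:2] opcode=2 & 0x3 = 0x2; word=0x7e
word = 0x7e → big-endian bytes:
  [0]=0x7e

7e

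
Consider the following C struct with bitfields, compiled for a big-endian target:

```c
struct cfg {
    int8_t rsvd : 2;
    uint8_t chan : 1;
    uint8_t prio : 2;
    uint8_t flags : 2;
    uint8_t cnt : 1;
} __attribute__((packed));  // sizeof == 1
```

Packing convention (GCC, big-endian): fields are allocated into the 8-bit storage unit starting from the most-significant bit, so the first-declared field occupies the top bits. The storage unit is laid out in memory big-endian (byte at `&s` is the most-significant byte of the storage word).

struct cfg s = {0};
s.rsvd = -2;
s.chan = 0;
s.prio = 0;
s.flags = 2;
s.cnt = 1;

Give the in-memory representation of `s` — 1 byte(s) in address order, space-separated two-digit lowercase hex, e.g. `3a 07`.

85

rsvd (2b) val=-2 bits=0x2 at bit 6: 0x80
chan (1b) val=0 bits=0x0 at bit 5: 0x80
prio (2b) val=0 bits=0x0 at bit 3: 0x80
flags (2b) val=2 bits=0x2 at bit 1: 0x84
cnt (1b) val=1 bits=0x1 at bit 0: 0x85
word = 0x85 → big-endian bytes:
  [0]=0x85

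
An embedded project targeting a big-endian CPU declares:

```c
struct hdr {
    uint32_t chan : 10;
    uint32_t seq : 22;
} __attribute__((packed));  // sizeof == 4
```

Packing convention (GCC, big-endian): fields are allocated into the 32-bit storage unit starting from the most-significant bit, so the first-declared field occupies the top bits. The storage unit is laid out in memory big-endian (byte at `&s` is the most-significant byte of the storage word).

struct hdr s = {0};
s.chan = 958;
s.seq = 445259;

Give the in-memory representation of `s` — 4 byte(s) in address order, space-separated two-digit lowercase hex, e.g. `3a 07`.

ef 86 cb 4b

[22+:10] chan=958 & 0x3ff = 0x3be; word=0xef800000
[0+:22] seq=445259 & 0x3fffff = 0x6cb4b; word=0xef86cb4b
word = 0xef86cb4b → big-endian bytes:
  [0]=0xef  [1]=0x86  [2]=0xcb  [3]=0x4b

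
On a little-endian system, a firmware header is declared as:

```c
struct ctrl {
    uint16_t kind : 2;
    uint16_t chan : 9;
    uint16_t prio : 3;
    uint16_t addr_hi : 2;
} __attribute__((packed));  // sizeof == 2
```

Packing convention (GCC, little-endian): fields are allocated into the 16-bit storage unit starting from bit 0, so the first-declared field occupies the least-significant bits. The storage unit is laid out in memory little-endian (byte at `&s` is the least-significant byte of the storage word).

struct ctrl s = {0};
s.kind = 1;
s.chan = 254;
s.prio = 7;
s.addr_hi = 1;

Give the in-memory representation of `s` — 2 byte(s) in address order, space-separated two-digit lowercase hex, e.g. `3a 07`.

f9 7b

kind:2 = 1 → 0x1 << 0 → word 0x0001
chan:9 = 254 → 0xfe << 2 → word 0x03f9
prio:3 = 7 → 0x7 << 11 → word 0x3bf9
addr_hi:2 = 1 → 0x1 << 14 → word 0x7bf9
word = 0x7bf9 → little-endian bytes:
  [0]=0xf9  [1]=0x7b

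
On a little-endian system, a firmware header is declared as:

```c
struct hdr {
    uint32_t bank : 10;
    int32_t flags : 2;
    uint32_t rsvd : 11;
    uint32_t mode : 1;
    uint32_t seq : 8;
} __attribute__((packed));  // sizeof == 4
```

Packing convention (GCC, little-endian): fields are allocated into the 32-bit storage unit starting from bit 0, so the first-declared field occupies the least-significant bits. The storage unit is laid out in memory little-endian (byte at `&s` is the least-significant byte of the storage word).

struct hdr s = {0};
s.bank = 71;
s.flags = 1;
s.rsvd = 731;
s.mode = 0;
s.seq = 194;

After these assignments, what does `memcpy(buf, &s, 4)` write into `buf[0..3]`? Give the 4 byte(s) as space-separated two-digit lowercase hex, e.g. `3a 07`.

47 b4 2d c2

bank (10b) val=71 bits=0x47 at bit 0: 0x00000047
flags (2b) val=1 bits=0x1 at bit 10: 0x00000447
rsvd (11b) val=731 bits=0x2db at bit 12: 0x002db447
mode (1b) val=0 bits=0x0 at bit 23: 0x002db447
seq (8b) val=194 bits=0xc2 at bit 24: 0xc22db447
word = 0xc22db447 → little-endian bytes:
  [0]=0x47  [1]=0xb4  [2]=0x2d  [3]=0xc2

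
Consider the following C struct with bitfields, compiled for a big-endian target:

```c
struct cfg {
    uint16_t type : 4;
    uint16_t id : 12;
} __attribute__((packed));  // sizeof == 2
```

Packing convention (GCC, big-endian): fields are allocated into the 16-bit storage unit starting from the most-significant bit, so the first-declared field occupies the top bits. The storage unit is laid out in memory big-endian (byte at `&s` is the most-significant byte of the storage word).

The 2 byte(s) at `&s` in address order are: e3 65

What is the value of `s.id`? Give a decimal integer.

869

[0]=0xe3 [1]=0x65 (big-endian) → word 0xe365
type [12+:4] = (word>>12) & 0xf = 14
id [0+:12] = (word>>0) & 0xfff = 869  ←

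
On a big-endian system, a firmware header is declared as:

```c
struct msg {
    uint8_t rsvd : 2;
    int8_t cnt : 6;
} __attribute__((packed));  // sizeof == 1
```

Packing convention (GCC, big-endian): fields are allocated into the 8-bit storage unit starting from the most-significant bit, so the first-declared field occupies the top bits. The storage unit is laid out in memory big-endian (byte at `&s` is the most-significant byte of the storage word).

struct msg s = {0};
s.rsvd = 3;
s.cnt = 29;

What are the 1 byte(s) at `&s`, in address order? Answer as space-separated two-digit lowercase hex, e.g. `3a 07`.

[6+:2] rsvd=3 & 0x3 = 0x3; word=0xc0
[0+:6] cnt=29 & 0x3f = 0x1d; word=0xdd
word = 0xdd → big-endian bytes:
  [0]=0xdd

dd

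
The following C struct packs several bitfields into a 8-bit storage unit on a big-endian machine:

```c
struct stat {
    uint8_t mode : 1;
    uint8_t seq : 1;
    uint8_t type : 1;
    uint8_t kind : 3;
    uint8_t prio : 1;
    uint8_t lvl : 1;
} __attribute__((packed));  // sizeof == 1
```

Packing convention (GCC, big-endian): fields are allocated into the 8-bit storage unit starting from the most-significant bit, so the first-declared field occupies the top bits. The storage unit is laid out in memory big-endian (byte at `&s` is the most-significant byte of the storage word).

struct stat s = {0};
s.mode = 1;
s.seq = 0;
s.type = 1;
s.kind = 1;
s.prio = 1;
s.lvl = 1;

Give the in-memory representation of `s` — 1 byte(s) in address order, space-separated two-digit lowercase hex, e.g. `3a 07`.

[7+:1] mode=1 & 0x1 = 0x1; word=0x80
[6+:1] seq=0 & 0x1 = 0x0; word=0x80
[5+:1] type=1 & 0x1 = 0x1; word=0xa0
[2+:3] kind=1 & 0x7 = 0x1; word=0xa4
[1+:1] prio=1 & 0x1 = 0x1; word=0xa6
[0+:1] lvl=1 & 0x1 = 0x1; word=0xa7
word = 0xa7 → big-endian bytes:
  [0]=0xa7

a7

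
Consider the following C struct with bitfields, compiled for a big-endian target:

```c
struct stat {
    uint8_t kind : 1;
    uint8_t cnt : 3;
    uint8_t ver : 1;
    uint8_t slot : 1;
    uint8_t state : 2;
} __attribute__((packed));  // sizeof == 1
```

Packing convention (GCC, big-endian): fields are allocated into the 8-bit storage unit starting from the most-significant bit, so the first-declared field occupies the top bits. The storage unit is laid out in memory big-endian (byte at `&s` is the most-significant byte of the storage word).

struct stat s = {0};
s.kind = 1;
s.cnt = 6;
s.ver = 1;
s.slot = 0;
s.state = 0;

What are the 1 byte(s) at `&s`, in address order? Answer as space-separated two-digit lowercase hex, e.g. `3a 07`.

kind (1b) val=1 bits=0x1 at bit 7: 0x80
cnt (3b) val=6 bits=0x6 at bit 4: 0xe0
ver (1b) val=1 bits=0x1 at bit 3: 0xe8
slot (1b) val=0 bits=0x0 at bit 2: 0xe8
state (2b) val=0 bits=0x0 at bit 0: 0xe8
word = 0xe8 → big-endian bytes:
  [0]=0xe8

e8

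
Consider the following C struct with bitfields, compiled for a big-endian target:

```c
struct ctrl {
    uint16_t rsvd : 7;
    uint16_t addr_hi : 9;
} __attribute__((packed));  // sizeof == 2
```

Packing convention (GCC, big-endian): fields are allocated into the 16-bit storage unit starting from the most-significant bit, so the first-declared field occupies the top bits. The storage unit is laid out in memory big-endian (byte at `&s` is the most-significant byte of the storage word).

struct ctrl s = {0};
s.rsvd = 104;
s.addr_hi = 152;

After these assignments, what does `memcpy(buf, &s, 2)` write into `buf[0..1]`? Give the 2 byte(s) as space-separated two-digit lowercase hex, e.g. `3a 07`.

rsvd:7 = 104 → 0x68 << 9 → word 0xd000
addr_hi:9 = 152 → 0x98 << 0 → word 0xd098
word = 0xd098 → big-endian bytes:
  [0]=0xd0  [1]=0x98

d0 98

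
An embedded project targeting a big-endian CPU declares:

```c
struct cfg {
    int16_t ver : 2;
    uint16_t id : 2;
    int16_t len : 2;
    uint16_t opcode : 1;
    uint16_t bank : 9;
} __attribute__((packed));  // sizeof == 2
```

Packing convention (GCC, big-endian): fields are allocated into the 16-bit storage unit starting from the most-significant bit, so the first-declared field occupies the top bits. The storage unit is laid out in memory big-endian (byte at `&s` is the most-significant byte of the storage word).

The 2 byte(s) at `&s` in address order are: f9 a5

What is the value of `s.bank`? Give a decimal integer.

421

[0]=0xf9 [1]=0xa5 (big-endian) → word 0xf9a5
ver [14+:2] = (word>>14) & 0x3 = 3
id [12+:2] = (word>>12) & 0x3 = 3
len [10+:2] = (word>>10) & 0x3 = 2
opcode [9+:1] = (word>>9) & 0x1 = 0
bank [0+:9] = (word>>0) & 0x1ff = 421  ←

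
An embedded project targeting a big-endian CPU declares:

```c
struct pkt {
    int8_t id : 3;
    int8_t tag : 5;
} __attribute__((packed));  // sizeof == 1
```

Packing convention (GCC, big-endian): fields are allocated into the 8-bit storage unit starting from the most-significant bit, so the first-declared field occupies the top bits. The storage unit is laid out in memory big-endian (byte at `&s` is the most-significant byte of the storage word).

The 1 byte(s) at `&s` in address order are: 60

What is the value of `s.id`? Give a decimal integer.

[0]=0x60 (big-endian) → word 0x60
id [5+:3] = (word>>5) & 0x7 = 3  ←
tag [0+:5] = (word>>0) & 0x1f = 0
id signed 3b, MSB=0: value = 3

3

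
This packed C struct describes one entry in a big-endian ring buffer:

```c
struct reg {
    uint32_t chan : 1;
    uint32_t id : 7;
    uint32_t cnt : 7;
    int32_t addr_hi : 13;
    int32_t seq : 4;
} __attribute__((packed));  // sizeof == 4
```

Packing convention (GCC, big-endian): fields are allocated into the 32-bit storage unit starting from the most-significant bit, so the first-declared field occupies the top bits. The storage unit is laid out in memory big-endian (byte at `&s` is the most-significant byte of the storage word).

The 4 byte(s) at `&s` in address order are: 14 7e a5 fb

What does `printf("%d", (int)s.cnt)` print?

[0]=0x14 [1]=0x7e [2]=0xa5 [3]=0xfb (big-endian) → word 0x147ea5fb
chan:1 @ bit 31 → (0x147ea5fb>>31)&0x1 = 0x0
id:7 @ bit 24 → (0x147ea5fb>>24)&0x7f = 0x14
cnt:7 @ bit 17 → (0x147ea5fb>>17)&0x7f = 0x3f  ←
addr_hi:13 @ bit 4 → (0x147ea5fb>>4)&0x1fff = 0xa5f
seq:4 @ bit 0 → (0x147ea5fb>>0)&0xf = 0xb

63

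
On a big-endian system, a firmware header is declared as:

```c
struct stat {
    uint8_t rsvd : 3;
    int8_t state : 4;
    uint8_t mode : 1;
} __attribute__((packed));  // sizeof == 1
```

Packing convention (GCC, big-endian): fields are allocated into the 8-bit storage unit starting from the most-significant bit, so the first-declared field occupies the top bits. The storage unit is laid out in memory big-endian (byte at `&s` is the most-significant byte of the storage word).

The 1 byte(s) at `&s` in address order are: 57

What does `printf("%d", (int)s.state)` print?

[0]=0x57 (big-endian) → word 0x57
rsvd [5+:3] = (word>>5) & 0x7 = 2
state [1+:4] = (word>>1) & 0xf = 11  ←
mode [0+:1] = (word>>0) & 0x1 = 1
state signed 4b, MSB=1: 11 - 16 = -5

-5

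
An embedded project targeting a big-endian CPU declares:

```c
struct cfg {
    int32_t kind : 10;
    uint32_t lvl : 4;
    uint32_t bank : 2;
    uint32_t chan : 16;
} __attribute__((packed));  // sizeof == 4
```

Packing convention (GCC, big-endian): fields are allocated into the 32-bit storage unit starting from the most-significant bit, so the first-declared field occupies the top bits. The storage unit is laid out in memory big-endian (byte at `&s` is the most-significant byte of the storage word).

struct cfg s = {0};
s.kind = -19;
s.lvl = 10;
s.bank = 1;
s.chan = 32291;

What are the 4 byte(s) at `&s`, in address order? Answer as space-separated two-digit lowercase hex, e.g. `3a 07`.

fb 69 7e 23

[22+:10] kind=-19 & 0x3ff = 0x3ed; word=0xfb400000
[18+:4] lvl=10 & 0xf = 0xa; word=0xfb680000
[16+:2] bank=1 & 0x3 = 0x1; word=0xfb690000
[0+:16] chan=32291 & 0xffff = 0x7e23; word=0xfb697e23
word = 0xfb697e23 → big-endian bytes:
  [0]=0xfb  [1]=0x69  [2]=0x7e  [3]=0x23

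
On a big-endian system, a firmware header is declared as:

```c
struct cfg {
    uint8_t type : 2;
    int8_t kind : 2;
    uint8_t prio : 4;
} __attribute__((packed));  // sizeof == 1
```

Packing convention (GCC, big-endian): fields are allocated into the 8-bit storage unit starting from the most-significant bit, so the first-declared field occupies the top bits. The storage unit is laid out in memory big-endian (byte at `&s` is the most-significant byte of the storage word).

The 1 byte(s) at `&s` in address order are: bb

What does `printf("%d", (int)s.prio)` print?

[0]=0xbb (big-endian) → word 0xbb
type:2 @ bit 6 → (0xbb>>6)&0x3 = 0x2
kind:2 @ bit 4 → (0xbb>>4)&0x3 = 0x3
prio:4 @ bit 0 → (0xbb>>0)&0xf = 0xb  ←

11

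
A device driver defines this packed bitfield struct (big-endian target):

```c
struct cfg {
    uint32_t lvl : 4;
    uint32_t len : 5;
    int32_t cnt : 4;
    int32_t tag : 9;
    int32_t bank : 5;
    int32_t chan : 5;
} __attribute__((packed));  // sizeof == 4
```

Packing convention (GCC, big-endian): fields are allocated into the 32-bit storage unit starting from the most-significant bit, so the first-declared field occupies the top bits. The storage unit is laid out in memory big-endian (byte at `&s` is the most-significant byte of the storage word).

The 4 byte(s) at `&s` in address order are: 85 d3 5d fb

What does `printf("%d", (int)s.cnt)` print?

-6

[0]=0x85 [1]=0xd3 [2]=0x5d [3]=0xfb (big-endian) → word 0x85d35dfb
lvl:4 @ bit 28 → (0x85d35dfb>>28)&0xf = 0x8
len:5 @ bit 23 → (0x85d35dfb>>23)&0x1f = 0xb
cnt:4 @ bit 19 → (0x85d35dfb>>19)&0xf = 0xa  ←
tag:9 @ bit 10 → (0x85d35dfb>>10)&0x1ff = 0xd7
bank:5 @ bit 5 → (0x85d35dfb>>5)&0x1f = 0xf
chan:5 @ bit 0 → (0x85d35dfb>>0)&0x1f = 0x1b
cnt signed 4b, MSB=1: 10 - 16 = -6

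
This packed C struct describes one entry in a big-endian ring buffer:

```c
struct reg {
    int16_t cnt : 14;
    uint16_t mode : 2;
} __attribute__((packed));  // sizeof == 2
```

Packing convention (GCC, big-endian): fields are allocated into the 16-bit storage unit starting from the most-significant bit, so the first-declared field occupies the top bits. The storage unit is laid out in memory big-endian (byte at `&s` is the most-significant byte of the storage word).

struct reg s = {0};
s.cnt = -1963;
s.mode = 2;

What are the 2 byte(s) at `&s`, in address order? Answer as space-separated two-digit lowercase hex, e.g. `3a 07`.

cnt (14b) val=-1963 bits=0x3855 at bit 2: 0xe154
mode (2b) val=2 bits=0x2 at bit 0: 0xe156
word = 0xe156 → big-endian bytes:
  [0]=0xe1  [1]=0x56

e1 56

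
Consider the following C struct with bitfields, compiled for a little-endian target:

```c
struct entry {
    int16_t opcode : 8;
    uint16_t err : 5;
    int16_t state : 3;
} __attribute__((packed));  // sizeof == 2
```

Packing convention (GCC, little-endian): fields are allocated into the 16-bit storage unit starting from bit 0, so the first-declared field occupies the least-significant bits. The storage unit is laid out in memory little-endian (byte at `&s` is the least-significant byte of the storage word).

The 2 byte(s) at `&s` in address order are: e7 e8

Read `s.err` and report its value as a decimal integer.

[0]=0xe7 [1]=0xe8 (little-endian) → word 0xe8e7
opcode:8 @ bit 0 → (0xe8e7>>0)&0xff = 0xe7
err:5 @ bit 8 → (0xe8e7>>8)&0x1f = 0x8  ←
state:3 @ bit 13 → (0xe8e7>>13)&0x7 = 0x7

8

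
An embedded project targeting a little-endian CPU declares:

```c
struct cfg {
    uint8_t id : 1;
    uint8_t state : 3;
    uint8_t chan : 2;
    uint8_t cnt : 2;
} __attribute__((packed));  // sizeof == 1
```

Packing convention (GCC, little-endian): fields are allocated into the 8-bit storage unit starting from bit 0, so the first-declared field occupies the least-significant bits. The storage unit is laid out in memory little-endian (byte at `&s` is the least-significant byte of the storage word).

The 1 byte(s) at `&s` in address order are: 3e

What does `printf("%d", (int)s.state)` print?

7

[0]=0x3e (little-endian) → word 0x3e
id:1 @ bit 0 → (0x3e>>0)&0x1 = 0x0
state:3 @ bit 1 → (0x3e>>1)&0x7 = 0x7  ←
chan:2 @ bit 4 → (0x3e>>4)&0x3 = 0x3
cnt:2 @ bit 6 → (0x3e>>6)&0x3 = 0x0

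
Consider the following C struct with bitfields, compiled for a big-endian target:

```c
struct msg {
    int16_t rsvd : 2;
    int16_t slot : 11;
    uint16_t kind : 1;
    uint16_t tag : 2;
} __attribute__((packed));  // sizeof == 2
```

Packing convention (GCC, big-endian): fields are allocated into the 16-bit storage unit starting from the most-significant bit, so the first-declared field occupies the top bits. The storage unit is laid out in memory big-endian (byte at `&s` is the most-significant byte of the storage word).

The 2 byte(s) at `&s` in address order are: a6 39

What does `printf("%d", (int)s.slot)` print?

-825

[0]=0xa6 [1]=0x39 (big-endian) → word 0xa639
rsvd [14+:2] = (word>>14) & 0x3 = 2
slot [3+:11] = (word>>3) & 0x7ff = 1223  ←
kind [2+:1] = (word>>2) & 0x1 = 0
tag [0+:2] = (word>>0) & 0x3 = 1
slot signed 11b, MSB=1: 1223 - 2048 = -825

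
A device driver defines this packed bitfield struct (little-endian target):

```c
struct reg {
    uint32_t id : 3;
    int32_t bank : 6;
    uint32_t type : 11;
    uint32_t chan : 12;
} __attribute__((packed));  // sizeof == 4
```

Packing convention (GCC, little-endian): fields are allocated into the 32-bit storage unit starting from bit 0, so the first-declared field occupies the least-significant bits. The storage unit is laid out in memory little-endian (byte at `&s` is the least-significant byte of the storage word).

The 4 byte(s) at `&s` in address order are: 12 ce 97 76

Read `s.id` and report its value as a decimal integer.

2

[0]=0x12 [1]=0xce [2]=0x97 [3]=0x76 (little-endian) → word 0x7697ce12
id [0+:3] = (word>>0) & 0x7 = 2  ←
bank [3+:6] = (word>>3) & 0x3f = 2
type [9+:11] = (word>>9) & 0x7ff = 999
chan [20+:12] = (word>>20) & 0xfff = 1897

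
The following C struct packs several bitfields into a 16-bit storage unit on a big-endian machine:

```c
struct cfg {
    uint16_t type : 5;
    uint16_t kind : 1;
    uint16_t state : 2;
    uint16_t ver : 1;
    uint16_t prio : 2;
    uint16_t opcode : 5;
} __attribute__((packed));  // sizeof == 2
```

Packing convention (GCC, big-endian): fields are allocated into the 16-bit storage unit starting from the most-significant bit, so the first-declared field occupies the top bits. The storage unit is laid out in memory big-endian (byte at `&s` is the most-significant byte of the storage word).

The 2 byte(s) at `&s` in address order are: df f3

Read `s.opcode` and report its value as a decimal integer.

[0]=0xdf [1]=0xf3 (big-endian) → word 0xdff3
type:5 @ bit 11 → (0xdff3>>11)&0x1f = 0x1b
kind:1 @ bit 10 → (0xdff3>>10)&0x1 = 0x1
state:2 @ bit 8 → (0xdff3>>8)&0x3 = 0x3
ver:1 @ bit 7 → (0xdff3>>7)&0x1 = 0x1
prio:2 @ bit 5 → (0xdff3>>5)&0x3 = 0x3
opcode:5 @ bit 0 → (0xdff3>>0)&0x1f = 0x13  ←

19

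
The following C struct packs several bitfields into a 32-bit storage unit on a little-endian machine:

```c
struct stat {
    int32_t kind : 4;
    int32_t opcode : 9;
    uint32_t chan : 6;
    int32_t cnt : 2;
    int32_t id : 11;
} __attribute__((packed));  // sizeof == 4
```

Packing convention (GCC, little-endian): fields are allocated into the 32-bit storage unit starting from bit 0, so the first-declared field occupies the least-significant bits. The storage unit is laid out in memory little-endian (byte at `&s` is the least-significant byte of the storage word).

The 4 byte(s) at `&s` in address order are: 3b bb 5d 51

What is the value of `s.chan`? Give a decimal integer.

45

[0]=0x3b [1]=0xbb [2]=0x5d [3]=0x51 (little-endian) → word 0x515dbb3b
kind:4 @ bit 0 → (0x515dbb3b>>0)&0xf = 0xb
opcode:9 @ bit 4 → (0x515dbb3b>>4)&0x1ff = 0x1b3
chan:6 @ bit 13 → (0x515dbb3b>>13)&0x3f = 0x2d  ←
cnt:2 @ bit 19 → (0x515dbb3b>>19)&0x3 = 0x3
id:11 @ bit 21 → (0x515dbb3b>>21)&0x7ff = 0x28a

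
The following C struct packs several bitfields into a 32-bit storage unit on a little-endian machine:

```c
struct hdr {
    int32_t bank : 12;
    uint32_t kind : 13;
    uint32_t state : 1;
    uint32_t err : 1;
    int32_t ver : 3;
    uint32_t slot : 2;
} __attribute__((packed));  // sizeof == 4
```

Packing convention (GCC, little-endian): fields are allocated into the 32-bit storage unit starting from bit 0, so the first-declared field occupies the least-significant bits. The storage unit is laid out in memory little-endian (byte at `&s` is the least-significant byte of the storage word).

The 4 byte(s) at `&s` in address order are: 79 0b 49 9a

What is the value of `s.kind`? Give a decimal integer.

1168

[0]=0x79 [1]=0x0b [2]=0x49 [3]=0x9a (little-endian) → word 0x9a490b79
bank:12 @ bit 0 → (0x9a490b79>>0)&0xfff = 0xb79
kind:13 @ bit 12 → (0x9a490b79>>12)&0x1fff = 0x490  ←
state:1 @ bit 25 → (0x9a490b79>>25)&0x1 = 0x1
err:1 @ bit 26 → (0x9a490b79>>26)&0x1 = 0x0
ver:3 @ bit 27 → (0x9a490b79>>27)&0x7 = 0x3
slot:2 @ bit 30 → (0x9a490b79>>30)&0x3 = 0x2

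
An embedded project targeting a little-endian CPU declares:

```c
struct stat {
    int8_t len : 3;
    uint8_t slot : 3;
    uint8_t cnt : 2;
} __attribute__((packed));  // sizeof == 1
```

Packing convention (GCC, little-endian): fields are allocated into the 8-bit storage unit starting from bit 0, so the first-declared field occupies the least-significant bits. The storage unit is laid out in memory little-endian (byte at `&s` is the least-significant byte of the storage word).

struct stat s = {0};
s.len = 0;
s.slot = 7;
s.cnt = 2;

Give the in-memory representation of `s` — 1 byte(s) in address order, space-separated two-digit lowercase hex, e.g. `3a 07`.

b8

len (3b) val=0 bits=0x0 at bit 0: 0x00
slot (3b) val=7 bits=0x7 at bit 3: 0x38
cnt (2b) val=2 bits=0x2 at bit 6: 0xb8
word = 0xb8 → little-endian bytes:
  [0]=0xb8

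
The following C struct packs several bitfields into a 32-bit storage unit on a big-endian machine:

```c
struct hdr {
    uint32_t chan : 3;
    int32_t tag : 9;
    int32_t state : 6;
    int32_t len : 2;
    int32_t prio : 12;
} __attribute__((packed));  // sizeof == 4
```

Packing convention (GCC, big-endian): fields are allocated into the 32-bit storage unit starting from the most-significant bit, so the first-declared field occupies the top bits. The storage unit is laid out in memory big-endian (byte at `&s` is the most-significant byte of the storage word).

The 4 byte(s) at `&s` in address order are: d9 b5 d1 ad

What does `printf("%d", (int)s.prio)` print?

[0]=0xd9 [1]=0xb5 [2]=0xd1 [3]=0xad (big-endian) → word 0xd9b5d1ad
chan [29+:3] = (word>>29) & 0x7 = 6
tag [20+:9] = (word>>20) & 0x1ff = 411
state [14+:6] = (word>>14) & 0x3f = 23
len [12+:2] = (word>>12) & 0x3 = 1
prio [0+:12] = (word>>0) & 0xfff = 429  ←
prio signed 12b, MSB=0: value = 429

429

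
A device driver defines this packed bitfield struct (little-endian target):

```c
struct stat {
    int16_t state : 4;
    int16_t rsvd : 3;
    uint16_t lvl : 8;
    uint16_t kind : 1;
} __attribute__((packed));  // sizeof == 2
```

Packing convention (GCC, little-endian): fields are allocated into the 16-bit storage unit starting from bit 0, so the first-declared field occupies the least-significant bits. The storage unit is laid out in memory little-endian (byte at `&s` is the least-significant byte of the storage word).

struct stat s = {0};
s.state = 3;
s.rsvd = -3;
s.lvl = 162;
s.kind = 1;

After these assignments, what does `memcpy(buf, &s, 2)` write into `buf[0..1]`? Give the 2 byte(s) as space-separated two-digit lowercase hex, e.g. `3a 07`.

53 d1

state (4b) val=3 bits=0x3 at bit 0: 0x0003
rsvd (3b) val=-3 bits=0x5 at bit 4: 0x0053
lvl (8b) val=162 bits=0xa2 at bit 7: 0x5153
kind (1b) val=1 bits=0x1 at bit 15: 0xd153
word = 0xd153 → little-endian bytes:
  [0]=0x53  [1]=0xd1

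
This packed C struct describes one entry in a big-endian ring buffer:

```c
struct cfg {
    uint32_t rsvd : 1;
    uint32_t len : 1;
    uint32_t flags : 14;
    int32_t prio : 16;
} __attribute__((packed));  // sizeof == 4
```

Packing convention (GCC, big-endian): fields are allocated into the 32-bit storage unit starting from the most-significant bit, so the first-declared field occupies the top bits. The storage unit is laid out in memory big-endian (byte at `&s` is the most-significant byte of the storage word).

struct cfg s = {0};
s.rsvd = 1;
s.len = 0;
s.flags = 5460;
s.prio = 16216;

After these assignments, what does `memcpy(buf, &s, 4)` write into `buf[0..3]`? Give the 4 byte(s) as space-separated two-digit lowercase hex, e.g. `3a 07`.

[31+:1] rsvd=1 & 0x1 = 0x1; word=0x80000000
[30+:1] len=0 & 0x1 = 0x0; word=0x80000000
[16+:14] flags=5460 & 0x3fff = 0x1554; word=0x95540000
[0+:16] prio=16216 & 0xffff = 0x3f58; word=0x95543f58
word = 0x95543f58 → big-endian bytes:
  [0]=0x95  [1]=0x54  [2]=0x3f  [3]=0x58

95 54 3f 58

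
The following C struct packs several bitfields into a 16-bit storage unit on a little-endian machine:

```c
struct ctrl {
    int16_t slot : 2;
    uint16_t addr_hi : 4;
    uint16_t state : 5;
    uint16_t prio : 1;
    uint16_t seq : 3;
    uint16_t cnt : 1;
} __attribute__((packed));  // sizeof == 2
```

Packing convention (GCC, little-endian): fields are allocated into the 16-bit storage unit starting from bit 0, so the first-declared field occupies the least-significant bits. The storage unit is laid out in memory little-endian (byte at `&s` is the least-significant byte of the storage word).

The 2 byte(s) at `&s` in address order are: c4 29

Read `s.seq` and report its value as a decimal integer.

[0]=0xc4 [1]=0x29 (little-endian) → word 0x29c4
slot:2 @ bit 0 → (0x29c4>>0)&0x3 = 0x0
addr_hi:4 @ bit 2 → (0x29c4>>2)&0xf = 0x1
state:5 @ bit 6 → (0x29c4>>6)&0x1f = 0x7
prio:1 @ bit 11 → (0x29c4>>11)&0x1 = 0x1
seq:3 @ bit 12 → (0x29c4>>12)&0x7 = 0x2  ←
cnt:1 @ bit 15 → (0x29c4>>15)&0x1 = 0x0

2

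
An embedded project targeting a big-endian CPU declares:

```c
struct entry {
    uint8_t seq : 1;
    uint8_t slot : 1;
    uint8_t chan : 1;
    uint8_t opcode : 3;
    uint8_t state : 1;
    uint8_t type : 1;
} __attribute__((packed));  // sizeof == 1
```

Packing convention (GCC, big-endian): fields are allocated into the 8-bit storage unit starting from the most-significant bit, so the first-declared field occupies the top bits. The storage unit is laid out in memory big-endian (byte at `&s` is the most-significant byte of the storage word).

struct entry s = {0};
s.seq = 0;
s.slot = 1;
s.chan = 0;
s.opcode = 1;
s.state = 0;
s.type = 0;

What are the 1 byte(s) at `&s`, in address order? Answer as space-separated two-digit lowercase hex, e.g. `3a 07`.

44

seq:1 = 0 → 0x0 << 7 → word 0x00
slot:1 = 1 → 0x1 << 6 → word 0x40
chan:1 = 0 → 0x0 << 5 → word 0x40
opcode:3 = 1 → 0x1 << 2 → word 0x44
state:1 = 0 → 0x0 << 1 → word 0x44
type:1 = 0 → 0x0 << 0 → word 0x44
word = 0x44 → big-endian bytes:
  [0]=0x44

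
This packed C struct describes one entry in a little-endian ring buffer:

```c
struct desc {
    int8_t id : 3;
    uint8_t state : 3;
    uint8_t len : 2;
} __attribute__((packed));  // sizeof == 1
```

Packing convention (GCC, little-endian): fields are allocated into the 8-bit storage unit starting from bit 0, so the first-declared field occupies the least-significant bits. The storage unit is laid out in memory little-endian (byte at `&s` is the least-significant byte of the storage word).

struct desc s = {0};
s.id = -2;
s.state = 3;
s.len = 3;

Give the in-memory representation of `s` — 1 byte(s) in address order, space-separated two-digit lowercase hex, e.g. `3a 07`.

de

[0+:3] id=-2 & 0x7 = 0x6; word=0x06
[3+:3] state=3 & 0x7 = 0x3; word=0x1e
[6+:2] len=3 & 0x3 = 0x3; word=0xde
word = 0xde → little-endian bytes:
  [0]=0xde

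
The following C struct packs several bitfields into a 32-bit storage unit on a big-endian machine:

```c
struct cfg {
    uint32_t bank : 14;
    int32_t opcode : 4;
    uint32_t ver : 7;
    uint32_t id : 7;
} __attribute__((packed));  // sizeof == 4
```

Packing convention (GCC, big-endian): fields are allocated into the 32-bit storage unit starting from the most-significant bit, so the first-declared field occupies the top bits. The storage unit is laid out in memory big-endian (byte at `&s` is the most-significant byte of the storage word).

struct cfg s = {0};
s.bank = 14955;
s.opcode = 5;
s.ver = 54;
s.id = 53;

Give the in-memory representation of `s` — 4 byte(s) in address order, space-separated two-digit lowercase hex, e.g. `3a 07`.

bank:14 = 14955 → 0x3a6b << 18 → word 0xe9ac0000
opcode:4 = 5 → 0x5 << 14 → word 0xe9ad4000
ver:7 = 54 → 0x36 << 7 → word 0xe9ad5b00
id:7 = 53 → 0x35 << 0 → word 0xe9ad5b35
word = 0xe9ad5b35 → big-endian bytes:
  [0]=0xe9  [1]=0xad  [2]=0x5b  [3]=0x35

e9 ad 5b 35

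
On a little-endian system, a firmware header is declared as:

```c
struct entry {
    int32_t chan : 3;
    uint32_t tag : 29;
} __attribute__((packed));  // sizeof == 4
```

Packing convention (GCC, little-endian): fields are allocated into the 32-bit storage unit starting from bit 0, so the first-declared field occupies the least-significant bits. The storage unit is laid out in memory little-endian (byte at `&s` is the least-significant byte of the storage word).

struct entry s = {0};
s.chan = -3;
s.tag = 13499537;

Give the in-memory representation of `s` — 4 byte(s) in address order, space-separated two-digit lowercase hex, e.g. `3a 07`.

[0+:3] chan=-3 & 0x7 = 0x5; word=0x00000005
[3+:29] tag=13499537 & 0x1fffffff = 0xcdfc91; word=0x066fe48d
word = 0x066fe48d → little-endian bytes:
  [0]=0x8d  [1]=0xe4  [2]=0x6f  [3]=0x06

8d e4 6f 06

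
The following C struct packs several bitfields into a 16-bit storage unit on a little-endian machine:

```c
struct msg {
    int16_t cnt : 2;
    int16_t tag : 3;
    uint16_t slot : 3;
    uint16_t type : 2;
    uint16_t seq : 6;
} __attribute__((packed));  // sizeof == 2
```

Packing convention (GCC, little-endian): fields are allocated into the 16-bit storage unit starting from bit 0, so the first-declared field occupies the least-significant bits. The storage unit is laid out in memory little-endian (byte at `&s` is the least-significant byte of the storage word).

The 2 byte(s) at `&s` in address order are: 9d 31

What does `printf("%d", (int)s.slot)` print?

[0]=0x9d [1]=0x31 (little-endian) → word 0x319d
cnt:2 @ bit 0 → (0x319d>>0)&0x3 = 0x1
tag:3 @ bit 2 → (0x319d>>2)&0x7 = 0x7
slot:3 @ bit 5 → (0x319d>>5)&0x7 = 0x4  ←
type:2 @ bit 8 → (0x319d>>8)&0x3 = 0x1
seq:6 @ bit 10 → (0x319d>>10)&0x3f = 0xc

4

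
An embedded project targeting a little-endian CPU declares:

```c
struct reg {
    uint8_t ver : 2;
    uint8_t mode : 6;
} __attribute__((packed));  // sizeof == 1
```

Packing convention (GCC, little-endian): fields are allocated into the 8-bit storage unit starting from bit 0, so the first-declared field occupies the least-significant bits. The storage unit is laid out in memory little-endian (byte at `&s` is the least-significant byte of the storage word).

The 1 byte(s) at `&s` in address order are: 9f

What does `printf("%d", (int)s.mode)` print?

39

[0]=0x9f (little-endian) → word 0x9f
ver:2 @ bit 0 → (0x9f>>0)&0x3 = 0x3
mode:6 @ bit 2 → (0x9f>>2)&0x3f = 0x27  ←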